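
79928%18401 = 6324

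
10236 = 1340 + 8896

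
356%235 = 121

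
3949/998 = 3 + 955/998 =3.96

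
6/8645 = 6/8645  =  0.00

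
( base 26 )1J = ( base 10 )45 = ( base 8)55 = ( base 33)1C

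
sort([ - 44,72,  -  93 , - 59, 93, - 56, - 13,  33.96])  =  [  -  93 ,  -  59,-56 , - 44, - 13, 33.96,72,93 ]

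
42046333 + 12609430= 54655763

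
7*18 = 126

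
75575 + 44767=120342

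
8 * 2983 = 23864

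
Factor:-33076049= -59^1*89^1 * 6299^1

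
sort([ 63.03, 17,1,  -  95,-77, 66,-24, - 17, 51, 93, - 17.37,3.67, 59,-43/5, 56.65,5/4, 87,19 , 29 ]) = [ - 95 ,- 77,-24, - 17.37, - 17, - 43/5, 1, 5/4, 3.67, 17 , 19, 29, 51,56.65 , 59, 63.03 , 66, 87,93]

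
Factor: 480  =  2^5*3^1*5^1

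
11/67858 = 11/67858 = 0.00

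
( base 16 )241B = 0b10010000011011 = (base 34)7XT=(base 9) 13610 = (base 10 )9243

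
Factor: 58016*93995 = 5453213920  =  2^5 * 5^1 * 7^2*11^1*37^1  *1709^1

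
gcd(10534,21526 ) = 458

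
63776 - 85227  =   - 21451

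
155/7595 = 1/49 = 0.02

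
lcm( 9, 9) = 9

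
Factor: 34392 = 2^3 * 3^1 *1433^1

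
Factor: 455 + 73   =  2^4*3^1 * 11^1 = 528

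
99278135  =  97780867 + 1497268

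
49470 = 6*8245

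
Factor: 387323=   409^1*947^1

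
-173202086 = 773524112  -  946726198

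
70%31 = 8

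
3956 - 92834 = - 88878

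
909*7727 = 7023843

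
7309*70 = 511630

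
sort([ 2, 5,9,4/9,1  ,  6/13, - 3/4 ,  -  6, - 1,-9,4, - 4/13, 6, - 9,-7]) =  [  -  9, - 9,- 7, - 6,-1, - 3/4, - 4/13,4/9,6/13, 1, 2,  4,5,6,9 ]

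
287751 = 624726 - 336975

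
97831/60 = 1630  +  31/60=   1630.52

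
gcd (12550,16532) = 2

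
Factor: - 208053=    - 3^2*23117^1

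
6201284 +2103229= 8304513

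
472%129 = 85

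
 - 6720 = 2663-9383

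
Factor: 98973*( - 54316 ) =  - 2^2 * 3^2*7^1*37^1*367^1*1571^1 =- 5375817468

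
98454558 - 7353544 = 91101014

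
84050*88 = 7396400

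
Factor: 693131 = 109^1 * 6359^1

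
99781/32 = 3118 + 5/32 =3118.16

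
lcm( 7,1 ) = 7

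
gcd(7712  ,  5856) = 32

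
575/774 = 575/774 = 0.74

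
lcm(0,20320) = 0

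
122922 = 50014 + 72908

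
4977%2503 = 2474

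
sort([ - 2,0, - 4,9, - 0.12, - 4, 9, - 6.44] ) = [-6.44,  -  4, - 4, - 2, -0.12, 0,9, 9]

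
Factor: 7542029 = 11^1*59^1 * 11621^1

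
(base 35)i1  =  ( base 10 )631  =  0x277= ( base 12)447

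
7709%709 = 619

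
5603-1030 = 4573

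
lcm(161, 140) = 3220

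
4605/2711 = 1 + 1894/2711 = 1.70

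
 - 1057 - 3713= - 4770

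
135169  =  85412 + 49757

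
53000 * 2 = 106000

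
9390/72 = 1565/12 = 130.42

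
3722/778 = 1861/389 = 4.78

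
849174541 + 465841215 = 1315015756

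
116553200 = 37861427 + 78691773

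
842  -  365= 477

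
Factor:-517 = -11^1*47^1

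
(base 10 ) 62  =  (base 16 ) 3e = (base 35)1r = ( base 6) 142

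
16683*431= 7190373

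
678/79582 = 339/39791=0.01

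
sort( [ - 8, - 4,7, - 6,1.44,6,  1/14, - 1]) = [ -8, - 6, - 4,- 1,1/14,1.44,6,7] 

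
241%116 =9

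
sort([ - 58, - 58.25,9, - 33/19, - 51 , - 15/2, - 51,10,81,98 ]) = [ - 58.25, - 58, - 51, - 51, - 15/2, - 33/19,9,10 , 81,98] 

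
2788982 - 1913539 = 875443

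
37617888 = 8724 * 4312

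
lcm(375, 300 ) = 1500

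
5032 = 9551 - 4519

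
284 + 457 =741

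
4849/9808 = 4849/9808=0.49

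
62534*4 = 250136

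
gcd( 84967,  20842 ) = 1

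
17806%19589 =17806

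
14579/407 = 35 + 334/407 = 35.82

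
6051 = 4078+1973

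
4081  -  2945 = 1136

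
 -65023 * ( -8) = 520184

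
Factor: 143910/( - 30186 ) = -205/43=- 5^1 * 41^1*43^( - 1 )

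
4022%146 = 80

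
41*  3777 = 154857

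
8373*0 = 0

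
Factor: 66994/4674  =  43/3 = 3^( - 1)*43^1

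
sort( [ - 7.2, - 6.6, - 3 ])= [- 7.2, - 6.6, - 3 ]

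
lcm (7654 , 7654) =7654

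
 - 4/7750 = -2/3875=-0.00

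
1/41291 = 1/41291 = 0.00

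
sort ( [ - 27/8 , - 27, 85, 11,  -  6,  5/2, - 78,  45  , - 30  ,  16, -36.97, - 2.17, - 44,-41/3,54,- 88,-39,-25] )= [ -88 , - 78, - 44, - 39, - 36.97, - 30, - 27, - 25, - 41/3, - 6, - 27/8 , - 2.17,5/2,11, 16 , 45, 54, 85]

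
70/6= 11 + 2/3 = 11.67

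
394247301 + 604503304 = 998750605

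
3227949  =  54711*59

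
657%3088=657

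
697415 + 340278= 1037693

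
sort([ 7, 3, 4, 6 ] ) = [ 3 , 4 , 6, 7 ]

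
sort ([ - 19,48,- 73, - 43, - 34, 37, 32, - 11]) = [ - 73, - 43, - 34,-19 , - 11, 32,37,48 ]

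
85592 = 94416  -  8824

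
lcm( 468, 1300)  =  11700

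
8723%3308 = 2107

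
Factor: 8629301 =23^1 * 53^1*7079^1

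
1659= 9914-8255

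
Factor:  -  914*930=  - 850020  =  -  2^2*3^1*5^1*31^1*457^1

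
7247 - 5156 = 2091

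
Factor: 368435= 5^1*31^1* 2377^1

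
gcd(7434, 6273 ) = 9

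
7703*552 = 4252056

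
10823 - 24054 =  - 13231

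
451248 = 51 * 8848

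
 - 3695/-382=9 + 257/382 = 9.67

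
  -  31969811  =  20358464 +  - 52328275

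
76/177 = 76/177 =0.43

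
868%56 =28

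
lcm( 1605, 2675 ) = 8025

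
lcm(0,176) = 0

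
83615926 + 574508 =84190434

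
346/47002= 173/23501= 0.01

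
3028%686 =284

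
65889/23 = 65889/23 = 2864.74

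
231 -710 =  -479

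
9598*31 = 297538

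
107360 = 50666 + 56694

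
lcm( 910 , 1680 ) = 21840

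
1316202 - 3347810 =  - 2031608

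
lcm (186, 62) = 186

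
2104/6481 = 2104/6481 = 0.32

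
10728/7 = 10728/7  =  1532.57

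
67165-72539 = - 5374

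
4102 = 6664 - 2562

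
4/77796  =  1/19449= 0.00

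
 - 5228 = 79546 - 84774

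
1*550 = 550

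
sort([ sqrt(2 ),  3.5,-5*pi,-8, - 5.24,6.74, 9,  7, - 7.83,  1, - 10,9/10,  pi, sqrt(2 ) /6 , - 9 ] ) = [ - 5*pi, - 10,  -  9, - 8, -7.83, - 5.24,sqrt (2)/6, 9/10, 1, sqrt( 2 ),  pi,3.5, 6.74,  7 , 9 ]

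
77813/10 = 7781 + 3/10 = 7781.30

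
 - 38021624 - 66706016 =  - 104727640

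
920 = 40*23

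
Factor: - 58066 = - 2^1*29033^1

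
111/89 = 111/89= 1.25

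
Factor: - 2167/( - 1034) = 197/94 = 2^(-1) *47^(-1 )*197^1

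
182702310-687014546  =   -504312236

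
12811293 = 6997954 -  - 5813339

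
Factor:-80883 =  - 3^2*11^1*19^1*43^1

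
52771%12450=2971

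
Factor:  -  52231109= - 7^2 * 1065941^1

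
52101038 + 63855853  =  115956891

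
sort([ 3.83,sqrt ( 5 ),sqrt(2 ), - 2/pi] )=[ - 2/pi,sqrt(2),sqrt ( 5 ), 3.83 ]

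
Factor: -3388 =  - 2^2*7^1 * 11^2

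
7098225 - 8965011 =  - 1866786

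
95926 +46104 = 142030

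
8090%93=92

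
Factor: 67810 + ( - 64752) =3058 = 2^1*11^1*139^1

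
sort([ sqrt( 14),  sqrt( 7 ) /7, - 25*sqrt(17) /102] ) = [-25 * sqrt( 17)/102 , sqrt ( 7)/7, sqrt(14)] 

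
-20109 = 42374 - 62483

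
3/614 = 3/614 = 0.00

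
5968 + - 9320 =-3352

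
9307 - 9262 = 45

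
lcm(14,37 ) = 518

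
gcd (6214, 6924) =2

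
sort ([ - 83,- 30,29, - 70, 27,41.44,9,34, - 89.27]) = [ - 89.27 ,-83,-70, - 30, 9, 27,29, 34, 41.44]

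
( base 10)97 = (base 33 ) 2v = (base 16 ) 61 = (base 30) 37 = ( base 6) 241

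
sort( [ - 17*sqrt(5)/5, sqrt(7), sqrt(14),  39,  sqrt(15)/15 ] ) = [ - 17*sqrt( 5) /5, sqrt(15)/15, sqrt(7 ),sqrt( 14 ),39] 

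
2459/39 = 63+ 2/39 =63.05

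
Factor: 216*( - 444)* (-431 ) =2^5*3^4* 37^1*431^1 = 41334624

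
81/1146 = 27/382=0.07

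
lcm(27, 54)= 54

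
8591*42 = 360822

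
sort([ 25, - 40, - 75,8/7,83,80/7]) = [- 75, - 40, 8/7 , 80/7,25,83]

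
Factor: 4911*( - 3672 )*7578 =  - 2^4*3^6*17^1 * 421^1*1637^1   =  - 136655528976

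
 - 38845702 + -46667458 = -85513160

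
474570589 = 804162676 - 329592087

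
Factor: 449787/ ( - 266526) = - 11533/6834 = - 2^( - 1 )*3^( - 1)*17^( - 1 ) * 19^1*67^( - 1)*607^1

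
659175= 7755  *85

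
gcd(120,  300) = 60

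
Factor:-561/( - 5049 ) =3^(  -  2 )  =  1/9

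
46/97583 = 46/97583 = 0.00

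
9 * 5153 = 46377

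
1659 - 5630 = - 3971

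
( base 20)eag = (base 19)g22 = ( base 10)5816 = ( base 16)16b8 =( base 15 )1ACB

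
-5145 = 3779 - 8924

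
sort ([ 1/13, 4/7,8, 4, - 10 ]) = [ - 10, 1/13, 4/7, 4, 8] 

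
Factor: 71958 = 2^1*3^1*67^1*179^1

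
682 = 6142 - 5460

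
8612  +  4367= 12979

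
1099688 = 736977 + 362711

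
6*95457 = 572742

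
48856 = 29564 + 19292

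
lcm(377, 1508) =1508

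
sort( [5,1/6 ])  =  [ 1/6,5]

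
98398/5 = 98398/5  =  19679.60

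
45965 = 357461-311496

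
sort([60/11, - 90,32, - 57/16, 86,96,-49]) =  [- 90, - 49, - 57/16 , 60/11,32,86 , 96 ]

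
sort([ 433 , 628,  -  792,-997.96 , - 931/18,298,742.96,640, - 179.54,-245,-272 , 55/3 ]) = [ - 997.96,  -  792,  -  272, - 245, - 179.54, - 931/18, 55/3,298, 433, 628,640,742.96]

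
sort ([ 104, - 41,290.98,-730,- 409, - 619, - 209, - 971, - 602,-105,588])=[ - 971, - 730,-619 , - 602, - 409, - 209, - 105,-41,  104,290.98,588 ] 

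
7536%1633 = 1004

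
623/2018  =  623/2018=0.31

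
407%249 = 158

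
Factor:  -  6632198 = - 2^1*83^1*39953^1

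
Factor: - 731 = - 17^1*43^1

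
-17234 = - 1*17234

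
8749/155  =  56 + 69/155 = 56.45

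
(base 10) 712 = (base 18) 23A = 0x2c8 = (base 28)pc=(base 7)2035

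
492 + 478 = 970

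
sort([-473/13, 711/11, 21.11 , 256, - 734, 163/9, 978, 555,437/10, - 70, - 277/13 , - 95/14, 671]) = [ - 734, - 70, - 473/13,-277/13 ,-95/14, 163/9, 21.11, 437/10, 711/11,  256 , 555, 671, 978]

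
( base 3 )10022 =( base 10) 89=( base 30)2T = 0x59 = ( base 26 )3B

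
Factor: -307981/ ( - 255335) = 5^( - 1 )*131^1*223^ ( - 1 )*229^ (-1 )*2351^1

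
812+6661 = 7473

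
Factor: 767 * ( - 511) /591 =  - 391937/591 = - 3^ ( - 1)*7^1*13^1 * 59^1*73^1*197^( - 1 ) 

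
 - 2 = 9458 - 9460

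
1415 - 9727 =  - 8312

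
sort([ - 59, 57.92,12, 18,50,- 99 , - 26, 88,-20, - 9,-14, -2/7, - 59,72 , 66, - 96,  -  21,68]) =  [ - 99, - 96,-59, - 59,-26,-21, - 20 , - 14, - 9, - 2/7, 12, 18, 50,57.92, 66 , 68, 72, 88]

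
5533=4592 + 941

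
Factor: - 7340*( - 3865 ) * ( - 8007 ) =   -  227151383700 = - 2^2 * 3^1*5^2*17^1*157^1*367^1*773^1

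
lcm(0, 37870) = 0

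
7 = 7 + 0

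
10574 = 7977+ 2597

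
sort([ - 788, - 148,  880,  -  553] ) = [-788, - 553, - 148,880]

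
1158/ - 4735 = - 1158/4735 = - 0.24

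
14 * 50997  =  713958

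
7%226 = 7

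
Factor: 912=2^4*3^1 * 19^1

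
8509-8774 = - 265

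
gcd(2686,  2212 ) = 158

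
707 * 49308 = 34860756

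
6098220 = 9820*621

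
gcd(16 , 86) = 2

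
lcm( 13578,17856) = 1303488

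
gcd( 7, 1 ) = 1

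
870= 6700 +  - 5830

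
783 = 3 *261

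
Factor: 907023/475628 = 2^( - 2 )*3^1*13^2*1789^1*118907^ (  -  1)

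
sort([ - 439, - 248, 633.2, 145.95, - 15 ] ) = [ -439, - 248, - 15, 145.95,633.2] 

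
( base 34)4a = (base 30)4q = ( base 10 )146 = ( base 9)172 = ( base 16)92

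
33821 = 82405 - 48584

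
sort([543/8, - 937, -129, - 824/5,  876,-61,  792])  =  [  -  937, - 824/5, -129, - 61, 543/8, 792, 876]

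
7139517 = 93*76769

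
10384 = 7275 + 3109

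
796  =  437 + 359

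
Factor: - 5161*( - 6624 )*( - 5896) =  - 2^8*3^2*11^1*13^1*23^1 * 67^1*397^1 = - 201563391744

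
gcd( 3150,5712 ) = 42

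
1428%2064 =1428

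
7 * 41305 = 289135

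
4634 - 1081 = 3553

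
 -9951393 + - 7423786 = -17375179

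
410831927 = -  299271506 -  - 710103433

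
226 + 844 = 1070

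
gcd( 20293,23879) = 1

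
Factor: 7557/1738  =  687/158=   2^( - 1)*3^1 * 79^( - 1 )*229^1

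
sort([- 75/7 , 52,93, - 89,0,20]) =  [ - 89, - 75/7 , 0,20, 52,  93]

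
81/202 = 81/202 = 0.40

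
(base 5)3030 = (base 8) 606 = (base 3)112110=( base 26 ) f0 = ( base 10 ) 390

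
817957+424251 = 1242208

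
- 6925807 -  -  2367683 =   -  4558124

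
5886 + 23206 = 29092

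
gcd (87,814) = 1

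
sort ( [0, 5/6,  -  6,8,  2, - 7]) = [-7,-6,  0, 5/6, 2,  8] 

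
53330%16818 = 2876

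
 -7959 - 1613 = -9572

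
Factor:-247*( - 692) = 170924  =  2^2*13^1*19^1*173^1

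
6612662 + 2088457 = 8701119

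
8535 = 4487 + 4048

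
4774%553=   350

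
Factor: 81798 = 2^1 * 3^1*13633^1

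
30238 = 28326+1912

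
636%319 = 317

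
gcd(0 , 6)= 6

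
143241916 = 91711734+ 51530182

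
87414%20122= 6926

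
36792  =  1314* 28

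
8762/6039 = 8762/6039 = 1.45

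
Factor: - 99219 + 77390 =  - 83^1*263^1 = - 21829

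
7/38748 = 7/38748 =0.00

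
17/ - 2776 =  - 1 + 2759/2776  =  - 0.01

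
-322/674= - 1 +176/337 = - 0.48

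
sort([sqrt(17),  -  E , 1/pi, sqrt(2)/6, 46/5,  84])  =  [ - E, sqrt ( 2)/6,  1/pi,sqrt ( 17),46/5, 84]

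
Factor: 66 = 2^1*3^1 * 11^1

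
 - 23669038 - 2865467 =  - 26534505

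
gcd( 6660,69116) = 148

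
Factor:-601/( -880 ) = 2^( - 4) * 5^( - 1) * 11^( -1 ) * 601^1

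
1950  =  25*78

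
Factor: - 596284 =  - 2^2*13^1* 11467^1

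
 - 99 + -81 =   -  180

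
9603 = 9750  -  147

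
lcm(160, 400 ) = 800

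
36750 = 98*375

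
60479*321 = 19413759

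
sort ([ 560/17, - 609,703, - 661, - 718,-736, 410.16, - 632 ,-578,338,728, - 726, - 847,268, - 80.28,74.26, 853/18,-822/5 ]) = [-847, - 736 , - 726, - 718 , - 661, - 632,- 609, - 578 ,-822/5,  -  80.28,560/17,853/18, 74.26,268,338 , 410.16,703, 728] 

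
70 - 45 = 25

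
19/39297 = 19/39297 = 0.00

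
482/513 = 482/513 = 0.94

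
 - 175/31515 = - 35/6303 = -0.01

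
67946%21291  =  4073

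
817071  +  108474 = 925545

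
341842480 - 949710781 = -607868301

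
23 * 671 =15433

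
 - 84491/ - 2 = 84491/2 = 42245.50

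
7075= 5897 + 1178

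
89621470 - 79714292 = 9907178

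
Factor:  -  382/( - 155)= 2^1 * 5^( - 1)*31^( - 1)*191^1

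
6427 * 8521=54764467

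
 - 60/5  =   - 12  =  - 12.00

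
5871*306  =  1796526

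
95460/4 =23865 = 23865.00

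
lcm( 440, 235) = 20680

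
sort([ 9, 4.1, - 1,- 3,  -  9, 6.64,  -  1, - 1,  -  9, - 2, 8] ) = [ -9, - 9 , - 3,  -  2,-1, - 1 , - 1,4.1,6.64, 8,9] 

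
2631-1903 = 728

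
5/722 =5/722 = 0.01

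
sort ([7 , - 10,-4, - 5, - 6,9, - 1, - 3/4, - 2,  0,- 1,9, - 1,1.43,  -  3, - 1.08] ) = [-10,-6, - 5 ,-4, - 3, - 2, - 1.08, - 1,  -  1 , - 1, - 3/4,0 , 1.43 , 7, 9,9 ]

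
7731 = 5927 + 1804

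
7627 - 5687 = 1940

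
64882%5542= 3920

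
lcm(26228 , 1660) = 131140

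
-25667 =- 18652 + -7015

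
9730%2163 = 1078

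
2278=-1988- - 4266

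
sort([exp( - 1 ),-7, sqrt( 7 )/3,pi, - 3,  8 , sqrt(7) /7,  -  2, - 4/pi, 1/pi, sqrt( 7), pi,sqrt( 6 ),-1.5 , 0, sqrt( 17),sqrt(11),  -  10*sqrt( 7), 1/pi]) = [  -  10*sqrt(7 ),-7 , - 3,-2 ,-1.5,-4/pi,0, 1/pi  ,  1/pi, exp(  -  1 )  ,  sqrt(7 )/7, sqrt( 7 ) /3,sqrt( 6 ), sqrt (7 ), pi,pi , sqrt ( 11)  ,  sqrt ( 17 ),8]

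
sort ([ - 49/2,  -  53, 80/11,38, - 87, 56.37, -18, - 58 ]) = [ - 87, - 58, - 53, - 49/2, - 18,80/11,38, 56.37]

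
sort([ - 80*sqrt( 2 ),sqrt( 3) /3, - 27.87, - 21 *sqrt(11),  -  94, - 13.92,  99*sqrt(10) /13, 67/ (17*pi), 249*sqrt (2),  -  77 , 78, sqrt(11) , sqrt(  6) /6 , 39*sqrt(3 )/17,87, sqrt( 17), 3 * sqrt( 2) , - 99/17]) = [ - 80*sqrt(2),-94  ,-77, - 21 * sqrt(11) ,-27.87, - 13.92, - 99/17  ,  sqrt( 6 )/6, sqrt( 3) /3,  67/ (17*pi) , sqrt ( 11),39*sqrt( 3)/17,sqrt( 17 ), 3 * sqrt (2 ) , 99*sqrt(10)/13,78 , 87,249*sqrt(2)]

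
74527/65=1146 + 37/65 = 1146.57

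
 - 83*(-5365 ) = 445295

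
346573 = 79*4387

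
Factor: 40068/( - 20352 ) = -2^( - 5 )*3^2*7^1 = -63/32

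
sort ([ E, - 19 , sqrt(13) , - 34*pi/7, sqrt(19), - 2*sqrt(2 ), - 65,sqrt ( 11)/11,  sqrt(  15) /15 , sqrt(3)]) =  [-65, - 19, - 34 *pi/7, - 2 * sqrt( 2) , sqrt (15)/15,  sqrt(11)/11,  sqrt(3 ), E,  sqrt( 13), sqrt( 19)]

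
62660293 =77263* 811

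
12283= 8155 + 4128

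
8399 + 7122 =15521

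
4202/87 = 48+26/87= 48.30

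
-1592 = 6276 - 7868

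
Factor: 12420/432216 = 2^ (  -  1 )*3^( - 1 )*5^1*29^( - 1) = 5/174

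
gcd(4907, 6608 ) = 7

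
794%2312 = 794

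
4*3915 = 15660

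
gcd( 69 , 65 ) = 1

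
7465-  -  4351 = 11816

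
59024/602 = 4216/43 = 98.05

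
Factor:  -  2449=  - 31^1*79^1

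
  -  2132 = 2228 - 4360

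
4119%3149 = 970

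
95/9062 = 95/9062 = 0.01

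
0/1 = 0 = 0.00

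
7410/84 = 1235/14 = 88.21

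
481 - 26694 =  - 26213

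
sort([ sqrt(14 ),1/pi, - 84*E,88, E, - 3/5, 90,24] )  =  [ - 84*E, - 3/5,1/pi,E,sqrt(14), 24,88, 90 ] 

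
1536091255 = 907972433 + 628118822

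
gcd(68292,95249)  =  7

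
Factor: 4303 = 13^1* 331^1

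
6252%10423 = 6252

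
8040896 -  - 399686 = 8440582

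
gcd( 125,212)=1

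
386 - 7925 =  -7539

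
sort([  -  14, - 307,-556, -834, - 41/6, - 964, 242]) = [ - 964, - 834, - 556,  -  307,- 14, - 41/6,  242] 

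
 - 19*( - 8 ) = 152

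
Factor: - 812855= -5^1*17^1*73^1*131^1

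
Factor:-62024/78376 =-97^( -1 )*101^(  -  1 )*7753^1 = - 7753/9797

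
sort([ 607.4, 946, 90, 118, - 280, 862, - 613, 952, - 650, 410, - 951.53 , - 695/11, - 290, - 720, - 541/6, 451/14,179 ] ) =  [ - 951.53  , - 720, - 650, - 613, - 290, - 280, - 541/6,-695/11, 451/14,  90, 118,179, 410, 607.4  ,  862, 946 , 952 ]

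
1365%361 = 282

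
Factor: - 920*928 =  - 853760 = - 2^8*5^1*23^1*29^1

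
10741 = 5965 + 4776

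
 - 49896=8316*(-6) 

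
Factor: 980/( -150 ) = -2^1*3^ ( - 1)*5^ (  -  1) *7^2 = - 98/15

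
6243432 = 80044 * 78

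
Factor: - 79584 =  -2^5*3^1*829^1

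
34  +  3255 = 3289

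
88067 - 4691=83376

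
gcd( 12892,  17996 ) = 44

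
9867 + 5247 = 15114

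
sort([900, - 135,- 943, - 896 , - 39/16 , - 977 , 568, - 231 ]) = [ - 977, - 943, - 896, - 231, - 135 , - 39/16, 568 , 900]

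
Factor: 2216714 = 2^1* 1108357^1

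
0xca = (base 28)76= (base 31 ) 6g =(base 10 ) 202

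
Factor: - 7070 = -2^1*5^1*7^1*101^1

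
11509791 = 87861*131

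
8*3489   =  27912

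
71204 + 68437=139641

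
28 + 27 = 55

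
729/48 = 15 + 3/16= 15.19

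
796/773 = 796/773 = 1.03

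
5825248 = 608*9581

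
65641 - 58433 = 7208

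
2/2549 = 2/2549 = 0.00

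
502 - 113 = 389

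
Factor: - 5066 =- 2^1*17^1*149^1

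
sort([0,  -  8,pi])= [ - 8, 0, pi ]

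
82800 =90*920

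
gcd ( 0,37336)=37336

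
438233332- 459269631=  - 21036299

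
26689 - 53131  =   - 26442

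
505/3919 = 505/3919 = 0.13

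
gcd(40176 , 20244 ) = 12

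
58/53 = 58/53=1.09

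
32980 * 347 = 11444060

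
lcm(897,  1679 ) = 65481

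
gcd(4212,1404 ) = 1404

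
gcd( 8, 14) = 2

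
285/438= 95/146 = 0.65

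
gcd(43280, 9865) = 5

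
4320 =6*720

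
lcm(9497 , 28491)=28491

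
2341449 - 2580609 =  - 239160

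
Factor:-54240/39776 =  - 15/11 = -3^1*5^1*11^ ( - 1 ) 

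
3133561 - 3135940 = - 2379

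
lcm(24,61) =1464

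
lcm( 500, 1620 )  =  40500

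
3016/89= 33 + 79/89 = 33.89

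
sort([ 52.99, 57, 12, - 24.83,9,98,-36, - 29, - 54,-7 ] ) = [-54, - 36,  -  29, - 24.83, - 7, 9, 12, 52.99, 57, 98] 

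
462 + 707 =1169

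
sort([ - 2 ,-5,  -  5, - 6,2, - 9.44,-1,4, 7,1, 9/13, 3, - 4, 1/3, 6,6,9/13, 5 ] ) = [  -  9.44, - 6 , - 5, - 5, - 4,-2, - 1,1/3,9/13, 9/13 , 1 , 2, 3 , 4 , 5, 6, 6, 7 ]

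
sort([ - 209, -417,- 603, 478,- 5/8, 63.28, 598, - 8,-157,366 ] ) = [ - 603,  -  417, - 209, - 157, - 8, - 5/8, 63.28, 366, 478, 598 ] 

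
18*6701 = 120618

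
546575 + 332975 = 879550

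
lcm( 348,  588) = 17052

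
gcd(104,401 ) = 1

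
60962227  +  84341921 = 145304148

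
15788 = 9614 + 6174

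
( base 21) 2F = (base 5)212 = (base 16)39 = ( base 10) 57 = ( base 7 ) 111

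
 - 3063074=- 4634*661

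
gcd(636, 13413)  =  3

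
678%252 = 174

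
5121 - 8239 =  -3118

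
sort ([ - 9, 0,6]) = [ - 9,0,6]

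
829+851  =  1680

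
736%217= 85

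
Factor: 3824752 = 2^4*29^1 *8243^1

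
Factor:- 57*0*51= 0 = 0^1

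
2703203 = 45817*59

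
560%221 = 118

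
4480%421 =270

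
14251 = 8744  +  5507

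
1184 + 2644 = 3828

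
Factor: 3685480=2^3 * 5^1*199^1*463^1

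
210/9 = 23 + 1/3  =  23.33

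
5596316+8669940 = 14266256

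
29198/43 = 29198/43 = 679.02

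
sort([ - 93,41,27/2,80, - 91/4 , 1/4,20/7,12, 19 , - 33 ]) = [  -  93,-33,-91/4, 1/4,  20/7,12 , 27/2, 19,41,80 ] 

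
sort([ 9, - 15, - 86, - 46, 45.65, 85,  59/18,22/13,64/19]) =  [ - 86, - 46, - 15,  22/13,59/18,64/19, 9,  45.65,85]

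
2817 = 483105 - 480288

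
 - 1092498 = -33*33106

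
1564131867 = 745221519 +818910348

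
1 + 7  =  8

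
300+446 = 746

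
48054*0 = 0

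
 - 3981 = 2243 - 6224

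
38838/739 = 38838/739=52.55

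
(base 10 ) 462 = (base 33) E0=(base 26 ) hk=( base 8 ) 716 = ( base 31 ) es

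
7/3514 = 1/502 = 0.00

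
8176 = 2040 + 6136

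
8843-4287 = 4556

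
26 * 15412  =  400712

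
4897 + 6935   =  11832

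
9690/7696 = 1+997/3848 = 1.26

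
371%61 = 5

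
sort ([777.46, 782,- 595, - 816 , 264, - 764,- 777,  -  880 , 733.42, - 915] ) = [ - 915, - 880,-816,-777, - 764,  -  595,264,733.42, 777.46,  782]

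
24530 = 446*55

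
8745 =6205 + 2540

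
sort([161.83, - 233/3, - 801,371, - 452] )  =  [  -  801,-452, - 233/3, 161.83, 371]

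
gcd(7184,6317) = 1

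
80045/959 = 11435/137 = 83.47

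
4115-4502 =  - 387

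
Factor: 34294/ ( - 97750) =-17147/48875 = -5^( - 3)*13^1*17^( - 1 )*23^( - 1)* 1319^1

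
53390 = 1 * 53390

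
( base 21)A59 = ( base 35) 3O9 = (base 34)3V2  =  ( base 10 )4524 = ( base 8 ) 10654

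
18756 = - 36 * (-521 )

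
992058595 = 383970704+608087891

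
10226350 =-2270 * ( - 4505)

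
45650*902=41176300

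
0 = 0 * 32161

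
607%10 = 7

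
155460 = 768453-612993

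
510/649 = 510/649 = 0.79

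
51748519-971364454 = - 919615935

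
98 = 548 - 450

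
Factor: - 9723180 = -2^2 * 3^1 * 5^1*162053^1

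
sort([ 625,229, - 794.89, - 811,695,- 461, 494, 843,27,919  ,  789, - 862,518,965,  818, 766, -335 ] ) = [ - 862, - 811, - 794.89, - 461, - 335,27,229,494, 518,625,695,766,789, 818,843,919 , 965]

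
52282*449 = 23474618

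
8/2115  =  8/2115=0.00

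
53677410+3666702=57344112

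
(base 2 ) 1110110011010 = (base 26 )B5C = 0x1D9A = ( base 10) 7578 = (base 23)E7B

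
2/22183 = 2/22183 = 0.00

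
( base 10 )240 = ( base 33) 79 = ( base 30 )80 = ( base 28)8G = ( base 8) 360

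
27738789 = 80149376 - 52410587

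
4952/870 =5  +  301/435= 5.69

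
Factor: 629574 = 2^1 * 3^1*11^1*9539^1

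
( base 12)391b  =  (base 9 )8825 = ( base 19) I05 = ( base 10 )6503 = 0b1100101100111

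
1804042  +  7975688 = 9779730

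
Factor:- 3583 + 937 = - 2^1*3^3*7^2 = -2646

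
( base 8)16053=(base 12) 420B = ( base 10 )7211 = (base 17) 17g3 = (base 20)I0B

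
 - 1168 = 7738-8906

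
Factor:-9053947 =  - 7^1* 1293421^1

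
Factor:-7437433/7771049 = -11^(-1 )*13^( - 1)*31^( - 1)*479^1*1753^ ( - 1)*15527^1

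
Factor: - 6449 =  - 6449^1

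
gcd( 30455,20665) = 5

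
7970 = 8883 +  - 913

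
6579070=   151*43570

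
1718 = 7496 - 5778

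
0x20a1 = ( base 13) 3a57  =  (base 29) 9r1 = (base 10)8353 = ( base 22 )h5f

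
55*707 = 38885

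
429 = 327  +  102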